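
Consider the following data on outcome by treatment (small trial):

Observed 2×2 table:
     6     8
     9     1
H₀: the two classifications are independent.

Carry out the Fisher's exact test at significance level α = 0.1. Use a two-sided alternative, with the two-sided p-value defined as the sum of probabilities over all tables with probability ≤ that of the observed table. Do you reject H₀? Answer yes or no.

Margins: r₁=14, r₂=10, c₁=15, c₂=9, n=24
p_obs = C(14,6)·C(10,9)/C(24,15); sum pmf over tables with pmf ≤ p_obs
p-value (two-sided) = 0.03334
At α=0.1: p < α → reject H₀

reject H₀: yes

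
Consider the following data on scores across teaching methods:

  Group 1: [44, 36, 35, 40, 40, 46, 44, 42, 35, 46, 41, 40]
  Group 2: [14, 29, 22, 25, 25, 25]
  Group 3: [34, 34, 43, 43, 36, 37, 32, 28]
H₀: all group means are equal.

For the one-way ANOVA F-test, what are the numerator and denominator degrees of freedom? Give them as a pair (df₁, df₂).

k = 3 groups, N = 26 total
df = (k−1, N−k) = (3−1, 26−3) = (2, 23)

degrees of freedom = [2, 23]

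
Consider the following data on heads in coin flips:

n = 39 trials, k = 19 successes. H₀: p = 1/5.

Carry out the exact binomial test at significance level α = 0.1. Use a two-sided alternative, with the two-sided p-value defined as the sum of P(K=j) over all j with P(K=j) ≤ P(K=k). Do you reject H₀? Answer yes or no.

reject H₀: yes

Exact binomial: n=39, k=19, p₀=1/5=0.2000
P(X=j) = C(n,j)·p₀^j·(1−p₀)^(n−j); p = Σ P(X=j) over j with P(X=j) ≤ P(X=19)
p-value (two-sided) = 0.00006
At α=0.1: p < α → reject H₀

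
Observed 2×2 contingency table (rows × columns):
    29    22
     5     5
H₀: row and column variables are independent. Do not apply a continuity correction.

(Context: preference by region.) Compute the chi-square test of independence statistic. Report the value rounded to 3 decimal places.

Row totals [51, 10], col totals [34, 27], n=61
χ² = (29−28.43)²/28.43 + (22−22.57)²/22.57 + (5−5.57)²/5.57 + (5−4.43)²/4.43 = 0.1596
df = 1

test statistic = 0.160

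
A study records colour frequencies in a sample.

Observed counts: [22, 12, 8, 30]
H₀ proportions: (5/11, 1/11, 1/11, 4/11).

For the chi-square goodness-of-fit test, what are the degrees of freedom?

df = k − 1 = 4 − 1 = 3

degrees of freedom = 3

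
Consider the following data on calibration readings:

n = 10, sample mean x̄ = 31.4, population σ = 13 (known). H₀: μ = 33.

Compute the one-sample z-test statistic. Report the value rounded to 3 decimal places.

test statistic = -0.389

SE = σ/√n = 13/√10 = 4.1110
z = (x̄−μ₀)/SE = (31.4−33)/4.1110 = -0.3892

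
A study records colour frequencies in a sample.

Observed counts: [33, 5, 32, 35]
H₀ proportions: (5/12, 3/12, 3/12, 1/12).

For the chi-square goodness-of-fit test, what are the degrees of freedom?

degrees of freedom = 3

df = k − 1 = 4 − 1 = 3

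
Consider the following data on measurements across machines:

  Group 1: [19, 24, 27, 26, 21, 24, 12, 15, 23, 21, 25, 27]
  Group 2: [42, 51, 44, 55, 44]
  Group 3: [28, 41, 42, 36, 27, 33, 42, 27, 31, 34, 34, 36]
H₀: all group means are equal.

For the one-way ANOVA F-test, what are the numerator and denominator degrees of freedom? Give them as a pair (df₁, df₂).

degrees of freedom = [2, 26]

k = 3 groups, N = 29 total
df = (k−1, N−k) = (3−1, 29−3) = (2, 26)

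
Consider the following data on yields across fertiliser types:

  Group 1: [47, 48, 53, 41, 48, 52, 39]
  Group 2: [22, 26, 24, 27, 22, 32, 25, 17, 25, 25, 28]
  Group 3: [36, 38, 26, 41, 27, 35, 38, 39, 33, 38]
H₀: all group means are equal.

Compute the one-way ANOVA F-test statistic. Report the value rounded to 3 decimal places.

test statistic = 48.768

Group means [46.86, 24.82, 35.10], grand mean 34.000
SSB = Σnᵢ(x̄ᵢ−x̄)² = 2096.606; SSW = ΣΣ(x−x̄ᵢ)² = 537.394
MSB = 2096.606/2 = 1048.3032; MSW = 537.394/25 = 21.4957
F = MSB/MSW = 48.7680
df = (2, 25)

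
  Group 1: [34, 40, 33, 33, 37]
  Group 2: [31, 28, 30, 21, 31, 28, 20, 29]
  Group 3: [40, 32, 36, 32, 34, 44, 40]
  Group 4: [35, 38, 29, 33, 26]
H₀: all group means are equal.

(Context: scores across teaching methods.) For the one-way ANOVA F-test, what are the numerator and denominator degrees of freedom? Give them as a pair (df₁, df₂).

k = 4 groups, N = 25 total
df = (k−1, N−k) = (4−1, 25−4) = (3, 21)

degrees of freedom = [3, 21]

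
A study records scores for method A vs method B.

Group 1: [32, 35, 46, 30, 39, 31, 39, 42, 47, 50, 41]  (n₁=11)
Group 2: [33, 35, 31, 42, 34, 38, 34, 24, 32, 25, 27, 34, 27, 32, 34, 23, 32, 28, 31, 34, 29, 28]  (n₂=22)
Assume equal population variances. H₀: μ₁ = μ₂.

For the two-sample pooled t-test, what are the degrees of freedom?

df = n₁ + n₂ − 2 = 11 + 22 − 2 = 31

degrees of freedom = 31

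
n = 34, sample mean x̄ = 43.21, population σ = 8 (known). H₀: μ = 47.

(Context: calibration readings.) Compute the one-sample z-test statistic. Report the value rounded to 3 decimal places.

test statistic = -2.762

SE = σ/√n = 8/√34 = 1.3720
z = (x̄−μ₀)/SE = (43.21−47)/1.3720 = -2.7624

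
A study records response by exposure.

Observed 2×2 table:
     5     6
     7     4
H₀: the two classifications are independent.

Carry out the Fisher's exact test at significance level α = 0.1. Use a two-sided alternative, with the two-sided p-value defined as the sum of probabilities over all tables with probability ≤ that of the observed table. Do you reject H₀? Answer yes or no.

reject H₀: no

Margins: r₁=11, r₂=11, c₁=12, c₂=10, n=22
p_obs = C(11,5)·C(11,7)/C(22,12); sum pmf over tables with pmf ≤ p_obs
p-value (two-sided) = 0.66992
At α=0.1: p ≥ α → fail to reject H₀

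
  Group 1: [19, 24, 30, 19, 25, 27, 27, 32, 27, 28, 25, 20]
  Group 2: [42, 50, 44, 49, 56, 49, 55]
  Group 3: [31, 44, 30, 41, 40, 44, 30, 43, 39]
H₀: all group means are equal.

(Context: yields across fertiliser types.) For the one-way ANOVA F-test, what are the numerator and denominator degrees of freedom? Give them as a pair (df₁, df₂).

k = 3 groups, N = 28 total
df = (k−1, N−k) = (3−1, 28−3) = (2, 25)

degrees of freedom = [2, 25]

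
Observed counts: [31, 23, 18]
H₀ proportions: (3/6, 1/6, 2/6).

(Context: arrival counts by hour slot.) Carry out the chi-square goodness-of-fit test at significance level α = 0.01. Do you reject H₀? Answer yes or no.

reject H₀: yes

n = 72; E_i = n·p_i = [36.00, 12.00, 24.00]
χ² = (31−36.00)²/36.00 + (23−12.00)²/12.00 + (18−24.00)²/24.00 = 12.2778
df = 2
p-value (upper-tail) = 0.00216
At α=0.01: p < α → reject H₀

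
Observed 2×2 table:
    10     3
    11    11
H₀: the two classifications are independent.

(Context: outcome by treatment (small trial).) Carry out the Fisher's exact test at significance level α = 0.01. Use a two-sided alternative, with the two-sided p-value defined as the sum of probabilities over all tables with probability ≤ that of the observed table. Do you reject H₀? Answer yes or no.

Margins: r₁=13, r₂=22, c₁=21, c₂=14, n=35
p_obs = C(13,10)·C(22,11)/C(35,21); sum pmf over tables with pmf ≤ p_obs
p-value (two-sided) = 0.16209
At α=0.01: p ≥ α → fail to reject H₀

reject H₀: no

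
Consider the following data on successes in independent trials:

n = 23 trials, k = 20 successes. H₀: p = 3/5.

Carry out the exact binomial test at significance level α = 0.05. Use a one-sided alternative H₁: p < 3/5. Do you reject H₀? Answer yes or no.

reject H₀: no

Exact binomial: n=23, k=20, p₀=3/5=0.6000
P(X≤20) from Σ C(n,i)·p₀^i·(1−p₀)^(n−i)
p-value (one-sided, H₁ less) = 0.99898
At α=0.05: p ≥ α → fail to reject H₀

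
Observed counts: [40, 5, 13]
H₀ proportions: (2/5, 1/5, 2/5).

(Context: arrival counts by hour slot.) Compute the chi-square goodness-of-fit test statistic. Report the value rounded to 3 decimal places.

n = 58; E_i = n·p_i = [23.20, 11.60, 23.20]
χ² = (40−23.20)²/23.20 + (5−11.60)²/11.60 + (13−23.20)²/23.20 = 20.4052
df = 2

test statistic = 20.405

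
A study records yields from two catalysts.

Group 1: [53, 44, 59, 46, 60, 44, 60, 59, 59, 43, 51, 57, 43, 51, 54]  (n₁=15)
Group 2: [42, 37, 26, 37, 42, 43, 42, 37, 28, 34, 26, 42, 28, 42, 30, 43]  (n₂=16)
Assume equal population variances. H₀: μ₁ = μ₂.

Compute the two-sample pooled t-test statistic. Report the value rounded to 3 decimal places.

x̄₁=52.200, s₁=6.721, n₁=15
x̄₂=36.188, s₂=6.575, n₂=16
s_p² = [14·6.721² + 15·6.575²]/29 = 44.1668
SE = √(s_p²·(1/15+1/16)) = 2.3885
t = (52.200−36.188)/2.3885 = 6.7040
df = 29

test statistic = 6.704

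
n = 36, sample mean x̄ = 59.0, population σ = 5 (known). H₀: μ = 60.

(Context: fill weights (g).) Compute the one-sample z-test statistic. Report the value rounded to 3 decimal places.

test statistic = -1.200

SE = σ/√n = 5/√36 = 0.8333
z = (x̄−μ₀)/SE = (59.0−60)/0.8333 = -1.2000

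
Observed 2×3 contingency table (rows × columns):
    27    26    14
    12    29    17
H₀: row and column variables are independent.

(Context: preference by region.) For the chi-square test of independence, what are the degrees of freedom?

df = (r−1)(c−1) = (2−1)·(3−1) = 2

degrees of freedom = 2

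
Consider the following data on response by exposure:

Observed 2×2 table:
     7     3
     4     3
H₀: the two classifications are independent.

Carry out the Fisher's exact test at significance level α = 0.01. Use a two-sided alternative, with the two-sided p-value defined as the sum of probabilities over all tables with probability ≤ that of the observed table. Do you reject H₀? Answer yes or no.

reject H₀: no

Margins: r₁=10, r₂=7, c₁=11, c₂=6, n=17
p_obs = C(10,7)·C(7,4)/C(17,11); sum pmf over tables with pmf ≤ p_obs
p-value (two-sided) = 0.64367
At α=0.01: p ≥ α → fail to reject H₀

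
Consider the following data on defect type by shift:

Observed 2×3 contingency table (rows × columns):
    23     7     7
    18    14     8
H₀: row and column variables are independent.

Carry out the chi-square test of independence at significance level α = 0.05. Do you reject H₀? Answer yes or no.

reject H₀: no

Row totals [37, 40], col totals [41, 21, 15], n=77
χ² = (23−19.70)²/19.70 + (7−10.09)²/10.09 + (7−7.21)²/7.21 + (18−21.30)²/21.30 + (14−10.91)²/10.91 + (8−7.79)²/7.79 = 2.8973
df = 2
p-value (upper-tail) = 0.23489
At α=0.05: p ≥ α → fail to reject H₀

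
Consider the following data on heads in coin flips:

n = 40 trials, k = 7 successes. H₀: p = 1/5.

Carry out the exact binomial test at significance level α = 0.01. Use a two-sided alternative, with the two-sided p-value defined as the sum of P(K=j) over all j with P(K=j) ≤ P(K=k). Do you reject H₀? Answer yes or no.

reject H₀: no

Exact binomial: n=40, k=7, p₀=1/5=0.2000
P(X=j) = C(n,j)·p₀^j·(1−p₀)^(n−j); p = Σ P(X=j) over j with P(X=j) ≤ P(X=7)
p-value (two-sided) = 0.84402
At α=0.01: p ≥ α → fail to reject H₀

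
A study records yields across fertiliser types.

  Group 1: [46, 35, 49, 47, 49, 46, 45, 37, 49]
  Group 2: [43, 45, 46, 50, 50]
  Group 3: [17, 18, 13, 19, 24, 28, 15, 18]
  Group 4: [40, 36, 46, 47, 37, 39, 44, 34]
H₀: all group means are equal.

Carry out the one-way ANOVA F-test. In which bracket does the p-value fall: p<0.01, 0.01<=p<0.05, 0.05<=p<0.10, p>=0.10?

p-value bracket: p<0.01

Group means [44.78, 46.80, 19.00, 40.38], grand mean 37.067
SSB = Σnᵢ(x̄ᵢ−x̄)² = 3707.636; SSW = ΣΣ(x−x̄ᵢ)² = 582.231
MSB = 3707.636/3 = 1235.8787; MSW = 582.231/26 = 22.3935
F = MSB/MSW = 55.1892
df = (3, 26)
p-value (upper-tail) = 0.00000
→ bracket: p<0.01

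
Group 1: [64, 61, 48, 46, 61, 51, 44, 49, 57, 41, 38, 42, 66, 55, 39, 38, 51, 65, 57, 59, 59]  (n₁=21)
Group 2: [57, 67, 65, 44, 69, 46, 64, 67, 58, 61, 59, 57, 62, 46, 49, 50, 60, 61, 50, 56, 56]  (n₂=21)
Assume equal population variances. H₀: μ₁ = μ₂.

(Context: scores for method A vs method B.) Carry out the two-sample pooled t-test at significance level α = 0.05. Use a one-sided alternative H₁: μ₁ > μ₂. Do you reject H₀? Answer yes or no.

x̄₁=51.952, s₁=9.319, n₁=21
x̄₂=57.333, s₂=7.418, n₂=21
s_p² = [20·9.319² + 20·7.418²]/40 = 70.9405
SE = √(s_p²·(1/21+1/21)) = 2.5993
t = (51.952−57.333)/2.5993 = -2.0702
df = 40
p-value (one-sided, H₁ greater) = 0.97753
At α=0.05: p ≥ α → fail to reject H₀

reject H₀: no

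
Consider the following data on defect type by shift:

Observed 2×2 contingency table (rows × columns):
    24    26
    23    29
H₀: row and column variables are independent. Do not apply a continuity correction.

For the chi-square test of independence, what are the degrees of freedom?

df = (r−1)(c−1) = (2−1)·(2−1) = 1

degrees of freedom = 1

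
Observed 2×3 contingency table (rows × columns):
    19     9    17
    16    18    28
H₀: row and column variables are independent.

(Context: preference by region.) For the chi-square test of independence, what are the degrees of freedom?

df = (r−1)(c−1) = (2−1)·(3−1) = 2

degrees of freedom = 2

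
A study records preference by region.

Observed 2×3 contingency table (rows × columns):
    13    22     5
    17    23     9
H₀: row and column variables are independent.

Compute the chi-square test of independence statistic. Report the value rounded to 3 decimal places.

Row totals [40, 49], col totals [30, 45, 14], n=89
χ² = (13−13.48)²/13.48 + (22−20.22)²/20.22 + (5−6.29)²/6.29 + (17−16.52)²/16.52 + (23−24.78)²/24.78 + (9−7.71)²/7.71 = 0.7964
df = 2

test statistic = 0.796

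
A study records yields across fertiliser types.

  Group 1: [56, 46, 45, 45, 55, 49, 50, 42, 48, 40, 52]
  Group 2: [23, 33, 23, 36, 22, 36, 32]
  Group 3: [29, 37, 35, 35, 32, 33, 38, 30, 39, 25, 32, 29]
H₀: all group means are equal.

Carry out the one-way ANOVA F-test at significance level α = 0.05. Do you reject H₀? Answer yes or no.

Group means [48.00, 29.29, 32.83], grand mean 37.567
SSB = Σnᵢ(x̄ᵢ−x̄)² = 1946.271; SSW = ΣΣ(x−x̄ᵢ)² = 691.095
MSB = 1946.271/2 = 973.1357; MSW = 691.095/27 = 25.5961
F = MSB/MSW = 38.0189
df = (2, 27)
p-value (upper-tail) = 0.00000
At α=0.05: p < α → reject H₀

reject H₀: yes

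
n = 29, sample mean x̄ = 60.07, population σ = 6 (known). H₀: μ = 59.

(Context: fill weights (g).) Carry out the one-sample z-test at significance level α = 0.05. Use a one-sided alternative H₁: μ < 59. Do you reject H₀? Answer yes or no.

SE = σ/√n = 6/√29 = 1.1142
z = (x̄−μ₀)/SE = (60.07−59)/1.1142 = 0.9604
p-value (one-sided, H₁ less) = 0.83156
At α=0.05: p ≥ α → fail to reject H₀

reject H₀: no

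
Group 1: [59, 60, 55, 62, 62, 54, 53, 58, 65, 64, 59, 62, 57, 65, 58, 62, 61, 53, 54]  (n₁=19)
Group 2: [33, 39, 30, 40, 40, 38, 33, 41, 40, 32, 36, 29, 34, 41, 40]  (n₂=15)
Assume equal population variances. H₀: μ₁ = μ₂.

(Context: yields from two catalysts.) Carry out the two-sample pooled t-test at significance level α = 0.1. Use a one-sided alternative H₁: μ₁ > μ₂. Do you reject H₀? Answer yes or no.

x̄₁=59.105, s₁=3.957, n₁=19
x̄₂=36.400, s₂=4.205, n₂=15
s_p² = [18·3.957² + 14·4.205²]/32 = 16.5434
SE = √(s_p²·(1/19+1/15)) = 1.4048
t = (59.105−36.400)/1.4048 = 16.1621
df = 32
p-value (one-sided, H₁ greater) = 0.00000
At α=0.1: p < α → reject H₀

reject H₀: yes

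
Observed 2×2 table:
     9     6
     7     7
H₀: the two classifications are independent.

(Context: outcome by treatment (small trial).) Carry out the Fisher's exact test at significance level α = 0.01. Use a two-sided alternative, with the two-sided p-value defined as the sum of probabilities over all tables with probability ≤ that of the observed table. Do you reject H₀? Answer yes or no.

Margins: r₁=15, r₂=14, c₁=16, c₂=13, n=29
p_obs = C(15,9)·C(14,7)/C(29,16); sum pmf over tables with pmf ≤ p_obs
p-value (two-sided) = 0.71525
At α=0.01: p ≥ α → fail to reject H₀

reject H₀: no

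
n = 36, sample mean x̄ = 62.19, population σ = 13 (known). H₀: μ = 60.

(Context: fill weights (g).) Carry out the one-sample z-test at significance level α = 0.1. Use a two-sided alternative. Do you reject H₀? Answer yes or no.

reject H₀: no

SE = σ/√n = 13/√36 = 2.1667
z = (x̄−μ₀)/SE = (62.19−60)/2.1667 = 1.0108
p-value (two-sided) = 0.31213
At α=0.1: p ≥ α → fail to reject H₀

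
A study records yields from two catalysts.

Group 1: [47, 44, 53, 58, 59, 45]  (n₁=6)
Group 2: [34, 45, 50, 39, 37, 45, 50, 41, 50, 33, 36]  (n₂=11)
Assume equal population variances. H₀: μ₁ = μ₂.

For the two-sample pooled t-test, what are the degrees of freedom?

df = n₁ + n₂ − 2 = 6 + 11 − 2 = 15

degrees of freedom = 15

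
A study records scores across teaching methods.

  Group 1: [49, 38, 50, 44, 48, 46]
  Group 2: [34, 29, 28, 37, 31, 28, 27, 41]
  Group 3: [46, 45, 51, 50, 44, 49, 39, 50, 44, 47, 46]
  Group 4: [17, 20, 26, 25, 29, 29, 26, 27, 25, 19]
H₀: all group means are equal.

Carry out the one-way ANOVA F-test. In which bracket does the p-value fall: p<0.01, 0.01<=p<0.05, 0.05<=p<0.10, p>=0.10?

Group means [45.83, 31.88, 46.45, 24.30], grand mean 36.686
SSB = Σnᵢ(x̄ᵢ−x̄)² = 3271.007; SSW = ΣΣ(x−x̄ᵢ)² = 554.536
MSB = 3271.007/3 = 1090.3358; MSW = 554.536/31 = 17.8882
F = MSB/MSW = 60.9526
df = (3, 31)
p-value (upper-tail) = 0.00000
→ bracket: p<0.01

p-value bracket: p<0.01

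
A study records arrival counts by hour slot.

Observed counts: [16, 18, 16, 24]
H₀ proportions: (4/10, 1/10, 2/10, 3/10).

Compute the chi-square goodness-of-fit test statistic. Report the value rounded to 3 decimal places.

test statistic = 21.676

n = 74; E_i = n·p_i = [29.60, 7.40, 14.80, 22.20]
χ² = (16−29.60)²/29.60 + (18−7.40)²/7.40 + (16−14.80)²/14.80 + (24−22.20)²/22.20 = 21.6757
df = 3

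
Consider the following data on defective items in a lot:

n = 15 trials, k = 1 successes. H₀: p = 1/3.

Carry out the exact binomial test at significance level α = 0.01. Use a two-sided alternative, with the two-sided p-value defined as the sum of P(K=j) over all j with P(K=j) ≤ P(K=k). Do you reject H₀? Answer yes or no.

Exact binomial: n=15, k=1, p₀=1/3=0.3333
P(X=j) = C(n,j)·p₀^j·(1−p₀)^(n−j); p = Σ P(X=j) over j with P(X=j) ≤ P(X=1)
p-value (two-sided) = 0.02792
At α=0.01: p ≥ α → fail to reject H₀

reject H₀: no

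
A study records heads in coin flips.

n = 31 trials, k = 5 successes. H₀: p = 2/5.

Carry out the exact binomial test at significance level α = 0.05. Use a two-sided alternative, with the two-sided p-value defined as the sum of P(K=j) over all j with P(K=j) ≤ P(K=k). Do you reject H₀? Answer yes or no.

reject H₀: yes

Exact binomial: n=31, k=5, p₀=2/5=0.4000
P(X=j) = C(n,j)·p₀^j·(1−p₀)^(n−j); p = Σ P(X=j) over j with P(X=j) ≤ P(X=5)
p-value (two-sided) = 0.00565
At α=0.05: p < α → reject H₀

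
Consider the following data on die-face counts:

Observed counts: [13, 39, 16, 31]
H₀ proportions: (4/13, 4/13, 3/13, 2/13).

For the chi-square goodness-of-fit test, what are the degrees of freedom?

df = k − 1 = 4 − 1 = 3

degrees of freedom = 3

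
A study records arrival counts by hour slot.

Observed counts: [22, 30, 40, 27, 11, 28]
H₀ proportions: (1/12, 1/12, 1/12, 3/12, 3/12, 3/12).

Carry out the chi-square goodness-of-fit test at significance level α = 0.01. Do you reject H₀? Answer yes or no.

n = 158; E_i = n·p_i = [13.17, 13.17, 13.17, 39.50, 39.50, 39.50]
χ² = (22−13.17)²/13.17 + (30−13.17)²/13.17 + (40−13.17)²/13.17 + (27−39.50)²/39.50 + (11−39.50)²/39.50 + (28−39.50)²/39.50 = 110.0000
df = 5
p-value (upper-tail) = 0.00000
At α=0.01: p < α → reject H₀

reject H₀: yes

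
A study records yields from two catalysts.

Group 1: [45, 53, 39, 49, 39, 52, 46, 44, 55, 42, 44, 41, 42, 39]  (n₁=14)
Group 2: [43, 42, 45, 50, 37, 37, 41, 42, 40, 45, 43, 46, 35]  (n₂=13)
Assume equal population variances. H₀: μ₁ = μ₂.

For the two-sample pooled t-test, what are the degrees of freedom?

degrees of freedom = 25

df = n₁ + n₂ − 2 = 14 + 13 − 2 = 25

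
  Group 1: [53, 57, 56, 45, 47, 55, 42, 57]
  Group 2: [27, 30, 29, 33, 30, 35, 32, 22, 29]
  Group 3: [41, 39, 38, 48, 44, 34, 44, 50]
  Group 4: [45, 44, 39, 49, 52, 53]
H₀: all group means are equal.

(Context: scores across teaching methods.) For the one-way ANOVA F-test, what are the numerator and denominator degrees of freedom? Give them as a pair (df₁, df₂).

degrees of freedom = [3, 27]

k = 4 groups, N = 31 total
df = (k−1, N−k) = (4−1, 31−4) = (3, 27)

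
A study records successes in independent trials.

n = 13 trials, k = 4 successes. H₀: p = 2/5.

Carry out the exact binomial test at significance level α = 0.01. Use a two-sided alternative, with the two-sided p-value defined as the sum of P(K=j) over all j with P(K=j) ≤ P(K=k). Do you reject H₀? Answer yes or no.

reject H₀: no

Exact binomial: n=13, k=4, p₀=2/5=0.4000
P(X=j) = C(n,j)·p₀^j·(1−p₀)^(n−j); p = Σ P(X=j) over j with P(X=j) ≤ P(X=4)
p-value (two-sided) = 0.58189
At α=0.01: p ≥ α → fail to reject H₀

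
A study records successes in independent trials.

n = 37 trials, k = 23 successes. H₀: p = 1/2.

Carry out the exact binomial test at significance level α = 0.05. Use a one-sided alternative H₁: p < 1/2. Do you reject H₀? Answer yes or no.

reject H₀: no

Exact binomial: n=37, k=23, p₀=1/2=0.5000
P(X≤23) from Σ C(n,i)·p₀^i·(1−p₀)^(n−i)
p-value (one-sided, H₁ less) = 0.95056
At α=0.05: p ≥ α → fail to reject H₀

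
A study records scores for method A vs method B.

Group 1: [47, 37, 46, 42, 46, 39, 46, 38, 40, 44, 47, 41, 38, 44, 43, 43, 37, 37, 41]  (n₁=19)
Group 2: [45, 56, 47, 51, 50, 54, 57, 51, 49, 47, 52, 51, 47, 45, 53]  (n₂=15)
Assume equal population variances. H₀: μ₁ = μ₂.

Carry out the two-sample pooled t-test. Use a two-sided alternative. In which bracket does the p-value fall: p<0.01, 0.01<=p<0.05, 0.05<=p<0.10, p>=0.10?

x̄₁=41.895, s₁=3.573, n₁=19
x̄₂=50.333, s₂=3.716, n₂=15
s_p² = [18·3.573² + 14·3.716²]/32 = 13.2226
SE = √(s_p²·(1/19+1/15)) = 1.2560
t = (41.895−50.333)/1.2560 = -6.7189
df = 32
p-value (two-sided) = 0.00000
→ bracket: p<0.01

p-value bracket: p<0.01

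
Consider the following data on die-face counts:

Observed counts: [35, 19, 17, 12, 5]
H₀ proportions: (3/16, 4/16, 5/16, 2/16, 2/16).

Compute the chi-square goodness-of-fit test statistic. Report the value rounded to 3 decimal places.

test statistic = 28.524

n = 88; E_i = n·p_i = [16.50, 22.00, 27.50, 11.00, 11.00]
χ² = (35−16.50)²/16.50 + (19−22.00)²/22.00 + (17−27.50)²/27.50 + (12−11.00)²/11.00 + (5−11.00)²/11.00 = 28.5242
df = 4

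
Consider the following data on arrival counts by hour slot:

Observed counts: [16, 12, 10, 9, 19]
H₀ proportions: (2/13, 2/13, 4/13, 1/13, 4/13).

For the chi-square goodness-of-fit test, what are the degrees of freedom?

df = k − 1 = 5 − 1 = 4

degrees of freedom = 4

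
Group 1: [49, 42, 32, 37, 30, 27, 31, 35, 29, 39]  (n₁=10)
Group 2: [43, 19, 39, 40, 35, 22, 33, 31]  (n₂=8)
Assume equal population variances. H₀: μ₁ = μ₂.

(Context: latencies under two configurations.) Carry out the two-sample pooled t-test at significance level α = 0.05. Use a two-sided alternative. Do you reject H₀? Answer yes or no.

reject H₀: no

x̄₁=35.100, s₁=6.790, n₁=10
x̄₂=32.750, s₂=8.531, n₂=8
s_p² = [9·6.790² + 7·8.531²]/16 = 57.7750
SE = √(s_p²·(1/10+1/8)) = 3.6055
t = (35.100−32.750)/3.6055 = 0.6518
df = 16
p-value (two-sided) = 0.52379
At α=0.05: p ≥ α → fail to reject H₀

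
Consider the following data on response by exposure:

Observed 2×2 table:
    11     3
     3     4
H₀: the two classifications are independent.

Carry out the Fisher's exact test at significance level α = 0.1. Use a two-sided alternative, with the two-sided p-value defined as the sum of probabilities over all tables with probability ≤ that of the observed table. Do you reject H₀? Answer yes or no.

Margins: r₁=14, r₂=7, c₁=14, c₂=7, n=21
p_obs = C(14,11)·C(7,3)/C(21,14); sum pmf over tables with pmf ≤ p_obs
p-value (two-sided) = 0.15636
At α=0.1: p ≥ α → fail to reject H₀

reject H₀: no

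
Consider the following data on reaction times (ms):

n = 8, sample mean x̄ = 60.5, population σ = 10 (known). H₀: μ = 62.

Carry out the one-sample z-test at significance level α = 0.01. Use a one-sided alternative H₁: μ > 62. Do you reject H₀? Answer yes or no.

reject H₀: no

SE = σ/√n = 10/√8 = 3.5355
z = (x̄−μ₀)/SE = (60.5−62)/3.5355 = -0.4243
p-value (one-sided, H₁ greater) = 0.66431
At α=0.01: p ≥ α → fail to reject H₀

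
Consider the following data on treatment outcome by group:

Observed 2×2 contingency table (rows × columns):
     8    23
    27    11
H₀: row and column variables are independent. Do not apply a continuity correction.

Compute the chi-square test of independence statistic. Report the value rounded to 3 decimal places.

test statistic = 13.983

Row totals [31, 38], col totals [35, 34], n=69
χ² = (8−15.72)²/15.72 + (23−15.28)²/15.28 + (27−19.28)²/19.28 + (11−18.72)²/18.72 = 13.9834
df = 1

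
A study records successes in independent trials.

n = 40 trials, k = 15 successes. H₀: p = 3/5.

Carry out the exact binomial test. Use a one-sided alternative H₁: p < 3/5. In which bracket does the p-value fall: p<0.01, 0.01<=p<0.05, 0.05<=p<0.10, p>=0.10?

Exact binomial: n=40, k=15, p₀=3/5=0.6000
P(X≤15) from Σ C(n,i)·p₀^i·(1−p₀)^(n−i)
p-value (one-sided, H₁ less) = 0.00335
→ bracket: p<0.01

p-value bracket: p<0.01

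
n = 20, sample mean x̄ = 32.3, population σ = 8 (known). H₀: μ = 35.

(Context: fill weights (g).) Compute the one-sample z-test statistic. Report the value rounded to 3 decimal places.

SE = σ/√n = 8/√20 = 1.7889
z = (x̄−μ₀)/SE = (32.3−35)/1.7889 = -1.5093

test statistic = -1.509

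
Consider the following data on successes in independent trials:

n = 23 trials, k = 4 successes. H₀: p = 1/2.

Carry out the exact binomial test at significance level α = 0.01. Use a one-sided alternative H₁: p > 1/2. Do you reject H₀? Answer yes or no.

reject H₀: no

Exact binomial: n=23, k=4, p₀=1/2=0.5000
P(X≥4) from Σ C(n,i)·p₀^i·(1−p₀)^(n−i)
p-value (one-sided, H₁ greater) = 0.99976
At α=0.01: p ≥ α → fail to reject H₀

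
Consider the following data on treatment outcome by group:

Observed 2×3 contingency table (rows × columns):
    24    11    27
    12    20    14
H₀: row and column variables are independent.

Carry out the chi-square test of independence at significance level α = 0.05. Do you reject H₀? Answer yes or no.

reject H₀: yes

Row totals [62, 46], col totals [36, 31, 41], n=108
χ² = (24−20.67)²/20.67 + (11−17.80)²/17.80 + (27−23.54)²/23.54 + (12−15.33)²/15.33 + (20−13.20)²/13.20 + (14−17.46)²/17.46 = 8.5522
df = 2
p-value (upper-tail) = 0.01390
At α=0.05: p < α → reject H₀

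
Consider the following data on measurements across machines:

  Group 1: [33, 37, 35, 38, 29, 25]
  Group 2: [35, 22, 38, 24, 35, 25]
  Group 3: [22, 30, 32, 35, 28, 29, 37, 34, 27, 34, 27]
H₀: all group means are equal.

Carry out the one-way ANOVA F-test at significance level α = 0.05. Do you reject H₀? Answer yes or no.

Group means [32.83, 29.83, 30.45], grand mean 30.913
SSB = Σnᵢ(x̄ᵢ−x̄)² = 31.432; SSW = ΣΣ(x−x̄ᵢ)² = 558.394
MSB = 31.432/2 = 15.7161; MSW = 558.394/20 = 27.9197
F = MSB/MSW = 0.5629
df = (2, 20)
p-value (upper-tail) = 0.57832
At α=0.05: p ≥ α → fail to reject H₀

reject H₀: no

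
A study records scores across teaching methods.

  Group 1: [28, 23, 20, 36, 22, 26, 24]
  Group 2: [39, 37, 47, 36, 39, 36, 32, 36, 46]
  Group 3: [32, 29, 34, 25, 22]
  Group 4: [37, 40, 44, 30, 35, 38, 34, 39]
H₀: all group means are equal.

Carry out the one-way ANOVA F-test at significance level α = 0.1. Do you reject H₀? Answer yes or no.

reject H₀: yes

Group means [25.57, 38.67, 28.40, 37.12], grand mean 33.310
SSB = Σnᵢ(x̄ᵢ−x̄)² = 914.418; SSW = ΣΣ(x−x̄ᵢ)² = 581.789
MSB = 914.418/3 = 304.8059; MSW = 581.789/25 = 23.2716
F = MSB/MSW = 13.0978
df = (3, 25)
p-value (upper-tail) = 0.00002
At α=0.1: p < α → reject H₀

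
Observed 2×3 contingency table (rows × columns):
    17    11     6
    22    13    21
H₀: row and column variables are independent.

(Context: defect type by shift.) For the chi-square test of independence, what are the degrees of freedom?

df = (r−1)(c−1) = (2−1)·(3−1) = 2

degrees of freedom = 2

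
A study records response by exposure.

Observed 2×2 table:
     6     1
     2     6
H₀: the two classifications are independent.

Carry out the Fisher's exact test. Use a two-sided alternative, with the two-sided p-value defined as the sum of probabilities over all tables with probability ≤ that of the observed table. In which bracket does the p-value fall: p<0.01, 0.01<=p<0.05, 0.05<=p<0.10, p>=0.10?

p-value bracket: 0.01<=p<0.05

Margins: r₁=7, r₂=8, c₁=8, c₂=7, n=15
p_obs = C(7,6)·C(8,2)/C(15,8); sum pmf over tables with pmf ≤ p_obs
p-value (two-sided) = 0.04056
→ bracket: 0.01<=p<0.05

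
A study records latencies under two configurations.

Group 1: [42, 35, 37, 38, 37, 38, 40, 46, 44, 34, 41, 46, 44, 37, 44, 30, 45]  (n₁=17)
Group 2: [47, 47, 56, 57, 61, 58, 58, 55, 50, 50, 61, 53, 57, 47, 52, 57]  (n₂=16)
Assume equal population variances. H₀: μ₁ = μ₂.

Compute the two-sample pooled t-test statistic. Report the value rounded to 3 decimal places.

test statistic = -8.658

x̄₁=39.882, s₁=4.649, n₁=17
x̄₂=54.125, s₂=4.801, n₂=16
s_p² = [16·4.649² + 15·4.801²]/31 = 22.3069
SE = √(s_p²·(1/17+1/16)) = 1.6451
t = (39.882−54.125)/1.6451 = -8.6576
df = 31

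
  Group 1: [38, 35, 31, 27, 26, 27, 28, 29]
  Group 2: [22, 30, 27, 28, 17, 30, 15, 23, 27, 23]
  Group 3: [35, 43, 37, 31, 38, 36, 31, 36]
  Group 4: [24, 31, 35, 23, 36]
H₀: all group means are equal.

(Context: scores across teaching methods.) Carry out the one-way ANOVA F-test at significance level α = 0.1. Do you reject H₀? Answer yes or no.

reject H₀: yes

Group means [30.12, 24.20, 35.88, 29.80], grand mean 29.645
SSB = Σnᵢ(x̄ᵢ−x̄)² = 608.947; SSW = ΣΣ(x−x̄ᵢ)² = 622.150
MSB = 608.947/3 = 202.9823; MSW = 622.150/27 = 23.0426
F = MSB/MSW = 8.8090
df = (3, 27)
p-value (upper-tail) = 0.00031
At α=0.1: p < α → reject H₀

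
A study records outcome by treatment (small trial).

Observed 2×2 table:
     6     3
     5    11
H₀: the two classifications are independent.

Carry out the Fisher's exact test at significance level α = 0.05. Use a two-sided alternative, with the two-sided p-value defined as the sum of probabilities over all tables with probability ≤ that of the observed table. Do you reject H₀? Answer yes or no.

reject H₀: no

Margins: r₁=9, r₂=16, c₁=11, c₂=14, n=25
p_obs = C(9,6)·C(16,5)/C(25,11); sum pmf over tables with pmf ≤ p_obs
p-value (two-sided) = 0.11532
At α=0.05: p ≥ α → fail to reject H₀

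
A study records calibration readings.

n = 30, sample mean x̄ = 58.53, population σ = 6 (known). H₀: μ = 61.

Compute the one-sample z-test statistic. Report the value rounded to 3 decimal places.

test statistic = -2.255

SE = σ/√n = 6/√30 = 1.0954
z = (x̄−μ₀)/SE = (58.53−61)/1.0954 = -2.2548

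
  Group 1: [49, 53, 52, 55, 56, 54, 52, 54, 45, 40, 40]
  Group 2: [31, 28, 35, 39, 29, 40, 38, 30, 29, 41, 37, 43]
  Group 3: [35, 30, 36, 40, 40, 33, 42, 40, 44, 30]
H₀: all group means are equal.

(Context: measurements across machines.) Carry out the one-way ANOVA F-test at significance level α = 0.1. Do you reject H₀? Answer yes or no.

reject H₀: yes

Group means [50.00, 35.00, 37.00], grand mean 40.606
SSB = Σnᵢ(x̄ᵢ−x̄)² = 1477.879; SSW = ΣΣ(x−x̄ᵢ)² = 872.000
MSB = 1477.879/2 = 738.9394; MSW = 872.000/30 = 29.0667
F = MSB/MSW = 25.4222
df = (2, 30)
p-value (upper-tail) = 0.00000
At α=0.1: p < α → reject H₀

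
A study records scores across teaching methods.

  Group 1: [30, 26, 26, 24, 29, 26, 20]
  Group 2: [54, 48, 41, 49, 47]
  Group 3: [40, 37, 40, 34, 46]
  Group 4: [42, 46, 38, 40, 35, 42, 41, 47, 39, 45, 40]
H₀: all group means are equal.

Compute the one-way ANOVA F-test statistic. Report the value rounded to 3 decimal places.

Group means [25.86, 47.80, 39.40, 41.36], grand mean 38.286
SSB = Σnᵢ(x̄ᵢ−x̄)² = 1644.312; SSW = ΣΣ(x−x̄ᵢ)² = 359.403
MSB = 1644.312/3 = 548.1039; MSW = 359.403/24 = 14.9751
F = MSB/MSW = 36.6010
df = (3, 24)

test statistic = 36.601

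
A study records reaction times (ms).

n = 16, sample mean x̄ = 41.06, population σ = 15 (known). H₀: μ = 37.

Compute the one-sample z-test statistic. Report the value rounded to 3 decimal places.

test statistic = 1.083

SE = σ/√n = 15/√16 = 3.7500
z = (x̄−μ₀)/SE = (41.06−37)/3.7500 = 1.0827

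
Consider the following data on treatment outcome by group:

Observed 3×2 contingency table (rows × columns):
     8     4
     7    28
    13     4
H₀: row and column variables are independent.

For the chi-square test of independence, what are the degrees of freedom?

df = (r−1)(c−1) = (3−1)·(2−1) = 2

degrees of freedom = 2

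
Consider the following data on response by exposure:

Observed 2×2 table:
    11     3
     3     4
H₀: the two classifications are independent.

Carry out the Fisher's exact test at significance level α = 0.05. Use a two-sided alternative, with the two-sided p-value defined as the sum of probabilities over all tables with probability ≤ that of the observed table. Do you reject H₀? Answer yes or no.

Margins: r₁=14, r₂=7, c₁=14, c₂=7, n=21
p_obs = C(14,11)·C(7,3)/C(21,14); sum pmf over tables with pmf ≤ p_obs
p-value (two-sided) = 0.15636
At α=0.05: p ≥ α → fail to reject H₀

reject H₀: no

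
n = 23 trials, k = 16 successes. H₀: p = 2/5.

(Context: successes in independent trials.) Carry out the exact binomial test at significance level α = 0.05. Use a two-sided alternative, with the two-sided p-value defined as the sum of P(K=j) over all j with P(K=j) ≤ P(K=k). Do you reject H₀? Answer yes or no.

Exact binomial: n=23, k=16, p₀=2/5=0.4000
P(X=j) = C(n,j)·p₀^j·(1−p₀)^(n−j); p = Σ P(X=j) over j with P(X=j) ≤ P(X=16)
p-value (two-sided) = 0.00499
At α=0.05: p < α → reject H₀

reject H₀: yes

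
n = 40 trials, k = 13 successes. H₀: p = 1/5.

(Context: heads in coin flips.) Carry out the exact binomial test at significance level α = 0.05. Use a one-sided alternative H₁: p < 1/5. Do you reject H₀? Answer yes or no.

Exact binomial: n=40, k=13, p₀=1/5=0.2000
P(X≤13) from Σ C(n,i)·p₀^i·(1−p₀)^(n−i)
p-value (one-sided, H₁ less) = 0.98059
At α=0.05: p ≥ α → fail to reject H₀

reject H₀: no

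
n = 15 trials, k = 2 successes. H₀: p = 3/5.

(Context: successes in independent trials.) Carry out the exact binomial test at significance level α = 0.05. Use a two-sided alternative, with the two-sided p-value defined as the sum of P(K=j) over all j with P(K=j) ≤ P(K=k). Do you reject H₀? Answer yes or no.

Exact binomial: n=15, k=2, p₀=3/5=0.6000
P(X=j) = C(n,j)·p₀^j·(1−p₀)^(n−j); p = Σ P(X=j) over j with P(X=j) ≤ P(X=2)
p-value (two-sided) = 0.00028
At α=0.05: p < α → reject H₀

reject H₀: yes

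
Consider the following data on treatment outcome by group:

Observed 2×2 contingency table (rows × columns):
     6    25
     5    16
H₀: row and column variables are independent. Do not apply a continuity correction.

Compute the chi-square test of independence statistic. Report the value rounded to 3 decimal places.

test statistic = 0.149

Row totals [31, 21], col totals [11, 41], n=52
χ² = (6−6.56)²/6.56 + (25−24.44)²/24.44 + (5−4.44)²/4.44 + (16−16.56)²/16.56 = 0.1490
df = 1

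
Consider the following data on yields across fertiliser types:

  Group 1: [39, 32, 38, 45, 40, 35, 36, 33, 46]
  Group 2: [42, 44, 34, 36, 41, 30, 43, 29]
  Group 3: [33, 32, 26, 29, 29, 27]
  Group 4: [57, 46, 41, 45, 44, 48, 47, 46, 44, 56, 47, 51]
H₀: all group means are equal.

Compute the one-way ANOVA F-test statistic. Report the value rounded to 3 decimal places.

test statistic = 20.814

Group means [38.22, 37.38, 29.33, 47.67], grand mean 39.743
SSB = Σnᵢ(x̄ᵢ−x̄)² = 1469.255; SSW = ΣΣ(x−x̄ᵢ)² = 729.431
MSB = 1469.255/3 = 489.7517; MSW = 729.431/31 = 23.5300
F = MSB/MSW = 20.8139
df = (3, 31)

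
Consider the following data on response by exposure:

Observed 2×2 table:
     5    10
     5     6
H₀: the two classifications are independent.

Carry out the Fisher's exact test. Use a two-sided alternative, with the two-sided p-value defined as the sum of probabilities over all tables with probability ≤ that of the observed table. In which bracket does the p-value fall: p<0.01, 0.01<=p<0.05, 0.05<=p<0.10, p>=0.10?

p-value bracket: p>=0.10

Margins: r₁=15, r₂=11, c₁=10, c₂=16, n=26
p_obs = C(15,5)·C(11,5)/C(26,10); sum pmf over tables with pmf ≤ p_obs
p-value (two-sided) = 0.68906
→ bracket: p>=0.10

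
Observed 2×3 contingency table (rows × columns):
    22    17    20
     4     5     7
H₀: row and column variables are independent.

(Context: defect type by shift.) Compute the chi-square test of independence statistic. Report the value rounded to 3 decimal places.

test statistic = 0.913

Row totals [59, 16], col totals [26, 22, 27], n=75
χ² = (22−20.45)²/20.45 + (17−17.31)²/17.31 + (20−21.24)²/21.24 + (4−5.55)²/5.55 + (5−4.69)²/4.69 + (7−5.76)²/5.76 = 0.9130
df = 2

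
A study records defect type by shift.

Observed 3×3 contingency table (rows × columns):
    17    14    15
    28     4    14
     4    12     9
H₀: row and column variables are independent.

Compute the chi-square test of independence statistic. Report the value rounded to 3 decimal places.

Row totals [46, 46, 25], col totals [49, 30, 38], n=117
χ² = (17−19.26)²/19.26 + (14−11.79)²/11.79 + (15−14.94)²/14.94 + (28−19.26)²/19.26 + (4−11.79)²/11.79 + (14−14.94)²/14.94 + (4−10.47)²/10.47 + (12−6.41)²/6.41 + (9−8.12)²/8.12 = 18.8179
df = 4

test statistic = 18.818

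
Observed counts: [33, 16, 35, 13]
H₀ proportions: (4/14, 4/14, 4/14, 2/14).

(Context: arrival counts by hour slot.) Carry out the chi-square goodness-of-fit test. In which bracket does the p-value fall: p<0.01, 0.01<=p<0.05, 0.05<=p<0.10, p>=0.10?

n = 97; E_i = n·p_i = [27.71, 27.71, 27.71, 13.86]
χ² = (33−27.71)²/27.71 + (16−27.71)²/27.71 + (35−27.71)²/27.71 + (13−13.86)²/13.86 = 7.9278
df = 3
p-value (upper-tail) = 0.04753
→ bracket: 0.01<=p<0.05

p-value bracket: 0.01<=p<0.05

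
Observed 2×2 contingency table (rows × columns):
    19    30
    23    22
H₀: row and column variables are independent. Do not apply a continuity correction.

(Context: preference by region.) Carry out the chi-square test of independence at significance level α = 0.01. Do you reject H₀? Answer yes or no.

reject H₀: no

Row totals [49, 45], col totals [42, 52], n=94
χ² = (19−21.89)²/21.89 + (30−27.11)²/27.11 + (23−20.11)²/20.11 + (22−24.89)²/24.89 = 1.4441
df = 1
p-value (upper-tail) = 0.22947
At α=0.01: p ≥ α → fail to reject H₀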